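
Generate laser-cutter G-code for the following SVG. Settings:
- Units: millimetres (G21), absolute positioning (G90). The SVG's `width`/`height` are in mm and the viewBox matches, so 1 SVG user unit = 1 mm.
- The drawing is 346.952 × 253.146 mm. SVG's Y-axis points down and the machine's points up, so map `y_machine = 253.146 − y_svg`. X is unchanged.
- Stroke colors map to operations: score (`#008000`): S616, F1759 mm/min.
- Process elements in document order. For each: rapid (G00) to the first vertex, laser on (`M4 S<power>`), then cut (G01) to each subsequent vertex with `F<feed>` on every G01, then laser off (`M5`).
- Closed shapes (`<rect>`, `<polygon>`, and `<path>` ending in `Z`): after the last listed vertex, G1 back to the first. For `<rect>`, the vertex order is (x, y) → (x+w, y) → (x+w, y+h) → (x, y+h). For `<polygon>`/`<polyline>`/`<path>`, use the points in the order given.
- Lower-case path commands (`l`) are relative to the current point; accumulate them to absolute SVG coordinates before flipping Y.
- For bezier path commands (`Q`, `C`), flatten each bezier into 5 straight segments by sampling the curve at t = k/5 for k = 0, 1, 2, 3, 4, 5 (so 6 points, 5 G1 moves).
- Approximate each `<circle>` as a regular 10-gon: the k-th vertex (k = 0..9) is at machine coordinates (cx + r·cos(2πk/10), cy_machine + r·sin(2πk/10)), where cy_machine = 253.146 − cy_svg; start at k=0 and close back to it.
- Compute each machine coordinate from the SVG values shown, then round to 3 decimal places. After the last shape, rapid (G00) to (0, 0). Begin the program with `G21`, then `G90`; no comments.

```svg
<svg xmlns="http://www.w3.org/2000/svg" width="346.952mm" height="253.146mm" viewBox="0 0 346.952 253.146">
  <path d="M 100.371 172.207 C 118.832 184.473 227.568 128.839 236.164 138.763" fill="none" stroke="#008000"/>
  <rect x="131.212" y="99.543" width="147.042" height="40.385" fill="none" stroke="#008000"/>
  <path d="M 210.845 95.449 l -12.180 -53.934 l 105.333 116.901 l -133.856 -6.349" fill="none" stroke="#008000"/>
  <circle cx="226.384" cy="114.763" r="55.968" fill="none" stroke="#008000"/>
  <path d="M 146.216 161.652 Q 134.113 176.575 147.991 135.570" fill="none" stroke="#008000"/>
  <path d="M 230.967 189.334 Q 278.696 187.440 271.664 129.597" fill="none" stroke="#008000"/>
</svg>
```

G21
G90
G00 X100.371 Y80.939
M4 S616
G01 X120.757 Y80.660 F1759
G01 X153.670 Y90.270 F1759
G01 X189.968 Y103.365 F1759
G01 X220.513 Y113.538 F1759
G01 X236.164 Y114.383 F1759
M5
G00 X131.212 Y153.603
M4 S616
G01 X278.254 Y153.603 F1759
G01 X278.254 Y113.218 F1759
G01 X131.212 Y113.218 F1759
G01 X131.212 Y153.603 F1759
M5
G00 X210.845 Y157.697
M4 S616
G01 X198.665 Y211.631 F1759
G01 X303.998 Y94.730 F1759
G01 X170.142 Y101.079 F1759
M5
G00 X282.352 Y138.383
M4 S616
G01 X271.663 Y171.280 F1759
G01 X243.679 Y191.612 F1759
G01 X209.089 Y191.612 F1759
G01 X181.105 Y171.280 F1759
G01 X170.416 Y138.383 F1759
G01 X181.105 Y105.486 F1759
G01 X209.089 Y85.154 F1759
G01 X243.679 Y85.154 F1759
G01 X271.663 Y105.486 F1759
G01 X282.352 Y138.383 F1759
M5
G00 X146.216 Y91.494
M4 S616
G01 X142.414 Y87.762 F1759
G01 X140.691 Y88.504 F1759
G01 X141.046 Y93.720 F1759
G01 X143.479 Y103.411 F1759
G01 X147.991 Y117.576 F1759
M5
G00 X230.967 Y63.812
M4 S616
G01 X247.868 Y66.808 F1759
G01 X260.388 Y74.279 F1759
G01 X268.528 Y86.226 F1759
G01 X272.286 Y102.650 F1759
G01 X271.664 Y123.549 F1759
M5
G00 X0.000 Y0.000

Since the viewBox matches the mm dimensions, user units are millimetres directly. The only transform is the Y-flip y_m = 253.146 − y_svg.

Shape 1 is a cubic bezier drawn with `<path>`. Its stroke #008000 means score at S616, F1759. After flipping Y the toolpath is (100.371,80.939) → (120.757,80.660) → (153.670,90.270) → (189.968,103.365) → (220.513,113.538) → (236.164,114.383).

Shape 2 is a rectangle drawn with `<rect>`. Its stroke #008000 means score at S616, F1759. After flipping Y the toolpath is (131.212,153.603) → (278.254,153.603) → (278.254,113.218) → (131.212,113.218) → (131.212,153.603), returning to the start.

Shape 3 is a open polyline drawn with `<path>`. Its stroke #008000 means score at S616, F1759. After flipping Y the toolpath is (210.845,157.697) → (198.665,211.631) → (303.998,94.730) → (170.142,101.079).

Shape 4 is a circle drawn with `<circle>`. Its stroke #008000 means score at S616, F1759. After flipping Y the toolpath is (282.352,138.383) → (271.663,171.280) → (243.679,191.612) → (209.089,191.612) → (181.105,171.280) → (170.416,138.383) → (181.105,105.486) → (209.089,85.154) → (243.679,85.154) → (271.663,105.486) → (282.352,138.383), returning to the start.

Shape 5 is a quadratic bezier drawn with `<path>`. Its stroke #008000 means score at S616, F1759. After flipping Y the toolpath is (146.216,91.494) → (142.414,87.762) → (140.691,88.504) → (141.046,93.720) → (143.479,103.411) → (147.991,117.576).

Shape 6 is a quadratic bezier drawn with `<path>`. Its stroke #008000 means score at S616, F1759. After flipping Y the toolpath is (230.967,63.812) → (247.868,66.808) → (260.388,74.279) → (268.528,86.226) → (272.286,102.650) → (271.664,123.549).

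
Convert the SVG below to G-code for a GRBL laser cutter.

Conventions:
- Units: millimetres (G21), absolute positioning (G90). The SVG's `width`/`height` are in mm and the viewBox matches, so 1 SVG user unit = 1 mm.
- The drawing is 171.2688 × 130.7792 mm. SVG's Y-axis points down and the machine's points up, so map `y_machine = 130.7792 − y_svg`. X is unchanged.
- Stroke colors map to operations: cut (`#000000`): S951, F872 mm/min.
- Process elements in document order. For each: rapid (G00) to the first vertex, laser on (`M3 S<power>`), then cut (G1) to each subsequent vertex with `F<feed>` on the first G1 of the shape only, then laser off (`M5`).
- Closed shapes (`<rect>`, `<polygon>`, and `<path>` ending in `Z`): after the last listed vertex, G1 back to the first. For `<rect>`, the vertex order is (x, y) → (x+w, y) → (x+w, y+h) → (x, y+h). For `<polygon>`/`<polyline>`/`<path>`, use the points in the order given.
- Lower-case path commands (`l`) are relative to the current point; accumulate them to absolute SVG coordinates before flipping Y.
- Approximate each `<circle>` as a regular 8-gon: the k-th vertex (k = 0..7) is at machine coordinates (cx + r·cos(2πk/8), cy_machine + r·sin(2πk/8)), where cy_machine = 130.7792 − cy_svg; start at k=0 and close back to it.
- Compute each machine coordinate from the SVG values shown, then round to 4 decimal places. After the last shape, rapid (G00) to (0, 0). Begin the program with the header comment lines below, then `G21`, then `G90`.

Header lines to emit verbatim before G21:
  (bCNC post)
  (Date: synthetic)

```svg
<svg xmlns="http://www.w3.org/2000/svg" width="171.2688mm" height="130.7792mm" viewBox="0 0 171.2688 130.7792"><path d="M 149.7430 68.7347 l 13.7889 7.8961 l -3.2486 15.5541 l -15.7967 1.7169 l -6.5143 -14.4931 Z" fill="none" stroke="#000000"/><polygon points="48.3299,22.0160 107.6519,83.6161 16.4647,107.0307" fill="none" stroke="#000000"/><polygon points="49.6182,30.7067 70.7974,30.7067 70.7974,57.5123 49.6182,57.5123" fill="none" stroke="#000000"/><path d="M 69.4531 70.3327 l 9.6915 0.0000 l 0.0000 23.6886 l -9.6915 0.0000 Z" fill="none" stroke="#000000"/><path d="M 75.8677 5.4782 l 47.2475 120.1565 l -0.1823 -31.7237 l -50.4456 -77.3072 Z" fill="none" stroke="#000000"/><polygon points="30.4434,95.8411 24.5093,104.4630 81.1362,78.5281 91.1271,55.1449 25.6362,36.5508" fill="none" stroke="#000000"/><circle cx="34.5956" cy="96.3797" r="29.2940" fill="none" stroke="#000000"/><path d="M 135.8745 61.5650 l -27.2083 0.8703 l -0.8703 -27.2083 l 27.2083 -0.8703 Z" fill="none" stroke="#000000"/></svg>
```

1 u = 1 mm; y_m = 130.7792 − y.

[1] `<path>` regular polygon, #000000→cut S951 F872: (149.7430,62.0445) → (163.5319,54.1484) → (160.2833,38.5943) → (144.4866,36.8774) → (137.9723,51.3705) → (149.7430,62.0445) (closed)

[2] `<polygon>` closed polygon, #000000→cut S951 F872: (48.3299,108.7632) → (107.6519,47.1631) → (16.4647,23.7485) → (48.3299,108.7632) (closed)

[3] `<polygon>` rectangle, #000000→cut S951 F872: (49.6182,100.0725) → (70.7974,100.0725) → (70.7974,73.2669) → (49.6182,73.2669) → (49.6182,100.0725) (closed)

[4] `<path>` rectangle, #000000→cut S951 F872: (69.4531,60.4465) → (79.1446,60.4465) → (79.1446,36.7579) → (69.4531,36.7579) → (69.4531,60.4465) (closed)

[5] `<path>` closed polygon, #000000→cut S951 F872: (75.8677,125.3010) → (123.1152,5.1445) → (122.9329,36.8682) → (72.4873,114.1754) → (75.8677,125.3010) (closed)

[6] `<polygon>` closed polygon, #000000→cut S951 F872: (30.4434,34.9381) → (24.5093,26.3162) → (81.1362,52.2511) → (91.1271,75.6343) → (25.6362,94.2284) → (30.4434,34.9381) (closed)

[7] `<circle>` circle, #000000→cut S951 F872: (63.8896,34.3995) → (55.3096,55.1135) → (34.5956,63.6935) → (13.8816,55.1135) → (5.3016,34.3995) → (13.8816,13.6855) → (34.5956,5.1055) → (55.3096,13.6855) → (63.8896,34.3995) (closed)

[8] `<path>` regular polygon, #000000→cut S951 F872: (135.8745,69.2142) → (108.6662,68.3439) → (107.7959,95.5522) → (135.0042,96.4225) → (135.8745,69.2142) (closed)

(bCNC post)
(Date: synthetic)
G21
G90
G00 X149.7430 Y62.0445
M3 S951
G1 X163.5319 Y54.1484 F872
G1 X160.2833 Y38.5943
G1 X144.4866 Y36.8774
G1 X137.9723 Y51.3705
G1 X149.7430 Y62.0445
M5
G00 X48.3299 Y108.7632
M3 S951
G1 X107.6519 Y47.1631 F872
G1 X16.4647 Y23.7485
G1 X48.3299 Y108.7632
M5
G00 X49.6182 Y100.0725
M3 S951
G1 X70.7974 Y100.0725 F872
G1 X70.7974 Y73.2669
G1 X49.6182 Y73.2669
G1 X49.6182 Y100.0725
M5
G00 X69.4531 Y60.4465
M3 S951
G1 X79.1446 Y60.4465 F872
G1 X79.1446 Y36.7579
G1 X69.4531 Y36.7579
G1 X69.4531 Y60.4465
M5
G00 X75.8677 Y125.3010
M3 S951
G1 X123.1152 Y5.1445 F872
G1 X122.9329 Y36.8682
G1 X72.4873 Y114.1754
G1 X75.8677 Y125.3010
M5
G00 X30.4434 Y34.9381
M3 S951
G1 X24.5093 Y26.3162 F872
G1 X81.1362 Y52.2511
G1 X91.1271 Y75.6343
G1 X25.6362 Y94.2284
G1 X30.4434 Y34.9381
M5
G00 X63.8896 Y34.3995
M3 S951
G1 X55.3096 Y55.1135 F872
G1 X34.5956 Y63.6935
G1 X13.8816 Y55.1135
G1 X5.3016 Y34.3995
G1 X13.8816 Y13.6855
G1 X34.5956 Y5.1055
G1 X55.3096 Y13.6855
G1 X63.8896 Y34.3995
M5
G00 X135.8745 Y69.2142
M3 S951
G1 X108.6662 Y68.3439 F872
G1 X107.7959 Y95.5522
G1 X135.0042 Y96.4225
G1 X135.8745 Y69.2142
M5
G00 X0.0000 Y0.0000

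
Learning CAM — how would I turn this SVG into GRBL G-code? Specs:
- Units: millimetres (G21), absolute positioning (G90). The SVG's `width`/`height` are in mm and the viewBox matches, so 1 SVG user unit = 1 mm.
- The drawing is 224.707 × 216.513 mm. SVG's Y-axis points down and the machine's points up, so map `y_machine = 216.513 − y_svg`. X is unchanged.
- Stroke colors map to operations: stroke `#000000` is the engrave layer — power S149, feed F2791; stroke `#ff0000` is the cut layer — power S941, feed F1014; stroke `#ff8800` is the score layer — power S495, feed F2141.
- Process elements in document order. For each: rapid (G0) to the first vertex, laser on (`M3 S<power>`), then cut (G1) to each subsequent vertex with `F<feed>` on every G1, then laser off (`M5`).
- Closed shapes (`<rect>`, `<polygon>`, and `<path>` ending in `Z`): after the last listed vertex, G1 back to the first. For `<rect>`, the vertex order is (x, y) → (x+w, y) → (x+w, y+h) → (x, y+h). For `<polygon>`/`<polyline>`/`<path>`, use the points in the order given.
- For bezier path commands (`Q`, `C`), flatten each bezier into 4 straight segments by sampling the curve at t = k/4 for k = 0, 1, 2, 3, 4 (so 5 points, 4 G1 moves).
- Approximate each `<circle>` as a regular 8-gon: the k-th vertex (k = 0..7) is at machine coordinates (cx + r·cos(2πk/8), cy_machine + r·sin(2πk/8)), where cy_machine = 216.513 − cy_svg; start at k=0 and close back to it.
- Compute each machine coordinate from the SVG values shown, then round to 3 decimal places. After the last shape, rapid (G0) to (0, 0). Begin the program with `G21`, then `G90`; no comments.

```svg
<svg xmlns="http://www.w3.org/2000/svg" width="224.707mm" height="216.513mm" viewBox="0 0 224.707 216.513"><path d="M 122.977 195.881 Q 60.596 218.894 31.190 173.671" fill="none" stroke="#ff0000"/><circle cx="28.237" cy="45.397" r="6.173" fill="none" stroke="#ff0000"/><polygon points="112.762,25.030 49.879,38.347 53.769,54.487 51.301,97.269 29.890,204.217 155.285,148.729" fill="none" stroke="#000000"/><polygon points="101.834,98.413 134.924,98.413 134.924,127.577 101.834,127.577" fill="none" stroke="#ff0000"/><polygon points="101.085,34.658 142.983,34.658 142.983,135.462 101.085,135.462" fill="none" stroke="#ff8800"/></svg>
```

G21
G90
G0 X122.977 Y20.632
M3 S941
G1 X93.847 Y13.390 F1014
G1 X68.840 Y14.678 F1014
G1 X47.954 Y24.495 F1014
G1 X31.190 Y42.842 F1014
M5
G0 X34.410 Y171.116
M3 S941
G1 X32.602 Y175.481 F1014
G1 X28.237 Y177.289 F1014
G1 X23.872 Y175.481 F1014
G1 X22.064 Y171.116 F1014
G1 X23.872 Y166.751 F1014
G1 X28.237 Y164.943 F1014
G1 X32.602 Y166.751 F1014
G1 X34.410 Y171.116 F1014
M5
G0 X112.762 Y191.483
M3 S149
G1 X49.879 Y178.166 F2791
G1 X53.769 Y162.026 F2791
G1 X51.301 Y119.244 F2791
G1 X29.890 Y12.296 F2791
G1 X155.285 Y67.784 F2791
G1 X112.762 Y191.483 F2791
M5
G0 X101.834 Y118.100
M3 S941
G1 X134.924 Y118.100 F1014
G1 X134.924 Y88.936 F1014
G1 X101.834 Y88.936 F1014
G1 X101.834 Y118.100 F1014
M5
G0 X101.085 Y181.855
M3 S495
G1 X142.983 Y181.855 F2141
G1 X142.983 Y81.051 F2141
G1 X101.085 Y81.051 F2141
G1 X101.085 Y181.855 F2141
M5
G0 X0.000 Y0.000

viewBox `0 0 224.707 216.513` with mm width/height → 1 unit = 1 mm. Flip: y_m = 216.513 − y_svg.

**Shape 1** — `<path>` quadratic bezier, stroke `#ff0000` → cut (S941, F1014). Control points (SVG): P0=(122.977,195.881), P1=(60.596,218.894), P2=(31.190,173.671); sampled at t=k/4. Machine vertices: (122.977,20.632) → (93.847,13.390) → (68.840,14.678) → (47.954,24.495) → (31.190,42.842). Open path.

**Shape 2** — `<circle>` circle, stroke `#ff0000` → cut (S941, F1014). Machine vertices: (34.410,171.116) → (32.602,175.481) → (28.237,177.289) → (23.872,175.481) → (22.064,171.116) → (23.872,166.751) → (28.237,164.943) → (32.602,166.751) → (34.410,171.116). Closed: final G1 returns to the first vertex.

**Shape 3** — `<polygon>` closed polygon, stroke `#000000` → engrave (S149, F2791). Machine vertices: (112.762,191.483) → (49.879,178.166) → (53.769,162.026) → (51.301,119.244) → (29.890,12.296) → (155.285,67.784) → (112.762,191.483). Closed: final G1 returns to the first vertex.

**Shape 4** — `<polygon>` rectangle, stroke `#ff0000` → cut (S941, F1014). Machine vertices: (101.834,118.100) → (134.924,118.100) → (134.924,88.936) → (101.834,88.936) → (101.834,118.100). Closed: final G1 returns to the first vertex.

**Shape 5** — `<polygon>` rectangle, stroke `#ff8800` → score (S495, F2141). Machine vertices: (101.085,181.855) → (142.983,181.855) → (142.983,81.051) → (101.085,81.051) → (101.085,181.855). Closed: final G1 returns to the first vertex.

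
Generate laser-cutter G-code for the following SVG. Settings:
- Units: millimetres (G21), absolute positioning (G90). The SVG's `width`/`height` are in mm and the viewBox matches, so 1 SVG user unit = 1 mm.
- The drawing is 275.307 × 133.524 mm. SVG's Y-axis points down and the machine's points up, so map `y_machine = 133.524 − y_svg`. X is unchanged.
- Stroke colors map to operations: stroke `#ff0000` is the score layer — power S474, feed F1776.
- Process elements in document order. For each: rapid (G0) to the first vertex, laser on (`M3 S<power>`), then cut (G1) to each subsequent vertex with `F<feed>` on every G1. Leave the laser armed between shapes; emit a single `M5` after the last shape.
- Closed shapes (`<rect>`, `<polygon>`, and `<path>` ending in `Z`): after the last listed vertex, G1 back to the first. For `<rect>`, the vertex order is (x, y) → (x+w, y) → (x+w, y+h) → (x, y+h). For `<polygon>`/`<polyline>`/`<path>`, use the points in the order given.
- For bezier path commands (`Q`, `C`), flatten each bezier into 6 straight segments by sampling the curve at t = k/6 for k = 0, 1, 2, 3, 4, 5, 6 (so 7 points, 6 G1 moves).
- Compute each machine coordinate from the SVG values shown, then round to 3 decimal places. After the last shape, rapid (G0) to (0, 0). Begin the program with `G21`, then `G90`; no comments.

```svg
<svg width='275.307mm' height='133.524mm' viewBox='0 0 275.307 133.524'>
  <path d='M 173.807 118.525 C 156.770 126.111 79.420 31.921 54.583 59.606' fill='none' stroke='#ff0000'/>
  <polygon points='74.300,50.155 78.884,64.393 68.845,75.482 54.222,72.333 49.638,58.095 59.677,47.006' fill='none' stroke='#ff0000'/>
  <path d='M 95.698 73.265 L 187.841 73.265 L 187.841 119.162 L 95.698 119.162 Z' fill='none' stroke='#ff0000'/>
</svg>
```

viewBox `0 0 275.307 133.524` with mm width/height → 1 unit = 1 mm. Flip: y_m = 133.524 − y_svg.

**Shape 1** — `<path>` cubic bezier, stroke `#ff0000` → score (S474, F1776). Control points (SVG): P0=(173.807,118.525), P1=(156.770,126.111), P2=(79.420,31.921), P3=(54.583,59.606); sampled at t=k/6. Machine vertices: (173.807,14.999) → (160.785,18.652) → (140.844,33.055) → (117.120,51.996) → (92.746,69.261) → (70.855,78.640) → (54.583,73.918). Open path.

**Shape 2** — `<polygon>` regular polygon, stroke `#ff0000` → score (S474, F1776). Machine vertices: (74.300,83.369) → (78.884,69.131) → (68.845,58.042) → (54.222,61.191) → (49.638,75.429) → (59.677,86.518) → (74.300,83.369). Closed: final G1 returns to the first vertex.

**Shape 3** — `<path>` rectangle, stroke `#ff0000` → score (S474, F1776). Machine vertices: (95.698,60.259) → (187.841,60.259) → (187.841,14.362) → (95.698,14.362) → (95.698,60.259). Closed: final G1 returns to the first vertex.

G21
G90
G0 X173.807 Y14.999
M3 S474
G1 X160.785 Y18.652 F1776
G1 X140.844 Y33.055 F1776
G1 X117.120 Y51.996 F1776
G1 X92.746 Y69.261 F1776
G1 X70.855 Y78.640 F1776
G1 X54.583 Y73.918 F1776
G0 X74.300 Y83.369
M3 S474
G1 X78.884 Y69.131 F1776
G1 X68.845 Y58.042 F1776
G1 X54.222 Y61.191 F1776
G1 X49.638 Y75.429 F1776
G1 X59.677 Y86.518 F1776
G1 X74.300 Y83.369 F1776
G0 X95.698 Y60.259
M3 S474
G1 X187.841 Y60.259 F1776
G1 X187.841 Y14.362 F1776
G1 X95.698 Y14.362 F1776
G1 X95.698 Y60.259 F1776
M5
G0 X0.000 Y0.000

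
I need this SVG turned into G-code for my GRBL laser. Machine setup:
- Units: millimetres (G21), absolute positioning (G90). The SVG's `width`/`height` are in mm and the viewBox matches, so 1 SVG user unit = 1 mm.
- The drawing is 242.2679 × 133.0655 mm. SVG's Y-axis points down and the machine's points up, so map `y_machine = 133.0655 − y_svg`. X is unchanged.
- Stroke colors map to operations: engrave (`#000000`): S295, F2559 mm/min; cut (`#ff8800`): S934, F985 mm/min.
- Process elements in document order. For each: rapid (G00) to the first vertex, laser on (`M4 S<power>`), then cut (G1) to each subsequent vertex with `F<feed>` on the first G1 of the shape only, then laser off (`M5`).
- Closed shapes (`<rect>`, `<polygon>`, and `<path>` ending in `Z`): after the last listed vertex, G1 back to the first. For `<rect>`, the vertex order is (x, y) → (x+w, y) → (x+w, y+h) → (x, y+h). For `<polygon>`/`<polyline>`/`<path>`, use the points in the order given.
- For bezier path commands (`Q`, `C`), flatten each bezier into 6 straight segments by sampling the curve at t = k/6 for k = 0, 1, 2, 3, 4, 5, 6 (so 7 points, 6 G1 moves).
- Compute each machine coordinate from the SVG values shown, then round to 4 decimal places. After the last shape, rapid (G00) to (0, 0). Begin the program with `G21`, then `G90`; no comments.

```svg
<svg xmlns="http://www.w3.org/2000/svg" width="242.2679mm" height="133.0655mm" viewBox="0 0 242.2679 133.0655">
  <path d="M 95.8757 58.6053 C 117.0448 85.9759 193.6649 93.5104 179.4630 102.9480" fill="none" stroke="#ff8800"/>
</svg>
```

G21
G90
G00 X95.8757 Y74.4602
M4 S934
G1 X110.4040 Y62.3273 F985
G1 X130.1109 Y52.8965
G1 X150.9335 Y45.5640
G1 X168.8084 Y39.7259
G1 X179.6726 Y34.7784
G1 X179.4630 Y30.1175
M5
G00 X0.0000 Y0.0000

viewBox `0 0 242.2679 133.0655` with mm width/height → 1 unit = 1 mm. Flip: y_m = 133.0655 − y_svg.

**Shape 1** — `<path>` cubic bezier, stroke `#ff8800` → cut (S934, F985). Control points (SVG): P0=(95.8757,58.6053), P1=(117.0448,85.9759), P2=(193.6649,93.5104), P3=(179.4630,102.9480); sampled at t=k/6. Machine vertices: (95.8757,74.4602) → (110.4040,62.3273) → (130.1109,52.8965) → (150.9335,45.5640) → (168.8084,39.7259) → (179.6726,34.7784) → (179.4630,30.1175). Open path.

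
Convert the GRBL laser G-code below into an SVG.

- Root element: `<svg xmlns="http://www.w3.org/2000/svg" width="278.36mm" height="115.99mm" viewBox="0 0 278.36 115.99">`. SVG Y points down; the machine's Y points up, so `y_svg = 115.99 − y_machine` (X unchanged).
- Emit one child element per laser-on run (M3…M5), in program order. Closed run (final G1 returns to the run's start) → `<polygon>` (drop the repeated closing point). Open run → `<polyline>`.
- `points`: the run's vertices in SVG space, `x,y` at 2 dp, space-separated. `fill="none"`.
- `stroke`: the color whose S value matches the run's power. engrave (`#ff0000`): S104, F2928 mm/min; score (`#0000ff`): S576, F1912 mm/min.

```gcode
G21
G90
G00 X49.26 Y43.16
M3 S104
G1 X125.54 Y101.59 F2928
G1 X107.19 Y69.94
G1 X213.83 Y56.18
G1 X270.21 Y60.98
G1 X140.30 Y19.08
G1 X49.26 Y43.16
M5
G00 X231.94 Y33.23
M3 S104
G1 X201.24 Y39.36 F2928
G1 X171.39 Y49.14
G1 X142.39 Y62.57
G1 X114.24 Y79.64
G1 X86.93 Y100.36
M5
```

<svg xmlns="http://www.w3.org/2000/svg" width="278.36mm" height="115.99mm" viewBox="0 0 278.36 115.99">
  <polygon points="49.26,72.83 125.54,14.40 107.19,46.05 213.83,59.81 270.21,55.01 140.30,96.91" fill="none" stroke="#ff0000"/>
  <polyline points="231.94,82.76 201.24,76.63 171.39,66.85 142.39,53.42 114.24,36.35 86.93,15.63" fill="none" stroke="#ff0000"/>
</svg>

Machine Y-up, SVG Y-down with viewBox height 115.99, so y_svg = 115.99 − y_machine; X carries over. Every run uses S104, so all elements get stroke `#ff0000` (engrave).

Run 1: The run returns to its start, so emit a `<polygon>` with points (Y-flipped): 49.26,72.83 125.54,14.40 107.19,46.05 213.83,59.81 270.21,55.01 140.30,96.91.

Run 2: The run is open, so emit a `<polyline>` with points (Y-flipped): 231.94,82.76 201.24,76.63 171.39,66.85 142.39,53.42 114.24,36.35 86.93,15.63.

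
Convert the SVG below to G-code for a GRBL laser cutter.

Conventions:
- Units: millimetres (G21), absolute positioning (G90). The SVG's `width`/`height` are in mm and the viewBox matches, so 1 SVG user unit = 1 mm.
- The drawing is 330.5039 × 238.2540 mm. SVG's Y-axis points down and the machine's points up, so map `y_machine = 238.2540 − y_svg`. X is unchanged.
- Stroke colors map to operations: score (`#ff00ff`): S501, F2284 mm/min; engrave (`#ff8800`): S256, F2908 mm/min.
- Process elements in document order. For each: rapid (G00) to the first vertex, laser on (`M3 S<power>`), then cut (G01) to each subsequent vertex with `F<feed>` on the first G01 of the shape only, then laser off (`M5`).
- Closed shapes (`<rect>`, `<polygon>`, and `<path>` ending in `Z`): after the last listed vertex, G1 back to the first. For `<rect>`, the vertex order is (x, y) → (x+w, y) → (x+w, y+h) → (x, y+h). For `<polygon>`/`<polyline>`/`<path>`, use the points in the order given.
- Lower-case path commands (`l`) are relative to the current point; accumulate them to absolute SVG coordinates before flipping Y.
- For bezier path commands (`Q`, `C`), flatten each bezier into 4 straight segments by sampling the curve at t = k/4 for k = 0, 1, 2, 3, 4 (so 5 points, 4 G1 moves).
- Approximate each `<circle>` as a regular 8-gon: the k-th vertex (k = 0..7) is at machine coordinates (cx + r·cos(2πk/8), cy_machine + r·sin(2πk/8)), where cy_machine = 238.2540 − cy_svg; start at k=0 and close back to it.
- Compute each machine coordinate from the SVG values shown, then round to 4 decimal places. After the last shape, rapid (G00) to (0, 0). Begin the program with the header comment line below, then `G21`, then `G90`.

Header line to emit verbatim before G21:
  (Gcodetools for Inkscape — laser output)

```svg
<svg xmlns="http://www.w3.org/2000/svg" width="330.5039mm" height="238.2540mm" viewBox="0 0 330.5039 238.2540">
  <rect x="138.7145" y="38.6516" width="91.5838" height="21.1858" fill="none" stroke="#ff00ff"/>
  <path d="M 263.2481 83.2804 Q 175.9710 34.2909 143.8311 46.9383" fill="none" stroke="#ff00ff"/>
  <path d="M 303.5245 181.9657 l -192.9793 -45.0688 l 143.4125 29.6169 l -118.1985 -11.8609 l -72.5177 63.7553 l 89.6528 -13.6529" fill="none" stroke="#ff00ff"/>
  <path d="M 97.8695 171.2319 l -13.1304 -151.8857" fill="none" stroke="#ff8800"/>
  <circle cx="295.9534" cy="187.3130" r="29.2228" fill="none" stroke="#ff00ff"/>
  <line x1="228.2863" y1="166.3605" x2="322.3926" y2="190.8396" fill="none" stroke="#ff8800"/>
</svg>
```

viewBox `0 0 330.5039 238.2540` with mm width/height → 1 unit = 1 mm. Flip: y_m = 238.2540 − y_svg.

**Shape 1** — `<rect>` rectangle, stroke `#ff00ff` → score (S501, F2284). Machine vertices: (138.7145,199.6024) → (230.2983,199.6024) → (230.2983,178.4166) → (138.7145,178.4166) → (138.7145,199.6024). Closed: final G1 returns to the first vertex.

**Shape 2** — `<path>` quadratic bezier, stroke `#ff00ff` → score (S501, F2284). Control points (SVG): P0=(263.2481,83.2804), P1=(175.9710,34.2909), P2=(143.8311,46.9383); sampled at t=k/4. Machine vertices: (263.2481,154.9736) → (223.0556,175.6160) → (189.7553,188.5539) → (163.3471,193.7871) → (143.8311,191.3157). Open path.

**Shape 3** — `<path>` open polyline, stroke `#ff00ff` → score (S501, F2284). Machine vertices: (303.5245,56.2883) → (110.5452,101.3571) → (253.9577,71.7402) → (135.7592,83.6011) → (63.2415,19.8458) → (152.8943,33.4987). Open path.

**Shape 4** — `<path>` line segment, stroke `#ff8800` → engrave (S256, F2908). Machine vertices: (97.8695,67.0221) → (84.7391,218.9078). Open path.

**Shape 5** — `<circle>` circle, stroke `#ff00ff` → score (S501, F2284). Machine vertices: (325.1762,50.9410) → (316.6170,71.6046) → (295.9534,80.1638) → (275.2898,71.6046) → (266.7306,50.9410) → (275.2898,30.2774) → (295.9534,21.7182) → (316.6170,30.2774) → (325.1762,50.9410). Closed: final G1 returns to the first vertex.

**Shape 6** — `<line>` line segment, stroke `#ff8800` → engrave (S256, F2908). Machine vertices: (228.2863,71.8935) → (322.3926,47.4144). Open path.

(Gcodetools for Inkscape — laser output)
G21
G90
G00 X138.7145 Y199.6024
M3 S501
G01 X230.2983 Y199.6024 F2284
G01 X230.2983 Y178.4166
G01 X138.7145 Y178.4166
G01 X138.7145 Y199.6024
M5
G00 X263.2481 Y154.9736
M3 S501
G01 X223.0556 Y175.6160 F2284
G01 X189.7553 Y188.5539
G01 X163.3471 Y193.7871
G01 X143.8311 Y191.3157
M5
G00 X303.5245 Y56.2883
M3 S501
G01 X110.5452 Y101.3571 F2284
G01 X253.9577 Y71.7402
G01 X135.7592 Y83.6011
G01 X63.2415 Y19.8458
G01 X152.8943 Y33.4987
M5
G00 X97.8695 Y67.0221
M3 S256
G01 X84.7391 Y218.9078 F2908
M5
G00 X325.1762 Y50.9410
M3 S501
G01 X316.6170 Y71.6046 F2284
G01 X295.9534 Y80.1638
G01 X275.2898 Y71.6046
G01 X266.7306 Y50.9410
G01 X275.2898 Y30.2774
G01 X295.9534 Y21.7182
G01 X316.6170 Y30.2774
G01 X325.1762 Y50.9410
M5
G00 X228.2863 Y71.8935
M3 S256
G01 X322.3926 Y47.4144 F2908
M5
G00 X0.0000 Y0.0000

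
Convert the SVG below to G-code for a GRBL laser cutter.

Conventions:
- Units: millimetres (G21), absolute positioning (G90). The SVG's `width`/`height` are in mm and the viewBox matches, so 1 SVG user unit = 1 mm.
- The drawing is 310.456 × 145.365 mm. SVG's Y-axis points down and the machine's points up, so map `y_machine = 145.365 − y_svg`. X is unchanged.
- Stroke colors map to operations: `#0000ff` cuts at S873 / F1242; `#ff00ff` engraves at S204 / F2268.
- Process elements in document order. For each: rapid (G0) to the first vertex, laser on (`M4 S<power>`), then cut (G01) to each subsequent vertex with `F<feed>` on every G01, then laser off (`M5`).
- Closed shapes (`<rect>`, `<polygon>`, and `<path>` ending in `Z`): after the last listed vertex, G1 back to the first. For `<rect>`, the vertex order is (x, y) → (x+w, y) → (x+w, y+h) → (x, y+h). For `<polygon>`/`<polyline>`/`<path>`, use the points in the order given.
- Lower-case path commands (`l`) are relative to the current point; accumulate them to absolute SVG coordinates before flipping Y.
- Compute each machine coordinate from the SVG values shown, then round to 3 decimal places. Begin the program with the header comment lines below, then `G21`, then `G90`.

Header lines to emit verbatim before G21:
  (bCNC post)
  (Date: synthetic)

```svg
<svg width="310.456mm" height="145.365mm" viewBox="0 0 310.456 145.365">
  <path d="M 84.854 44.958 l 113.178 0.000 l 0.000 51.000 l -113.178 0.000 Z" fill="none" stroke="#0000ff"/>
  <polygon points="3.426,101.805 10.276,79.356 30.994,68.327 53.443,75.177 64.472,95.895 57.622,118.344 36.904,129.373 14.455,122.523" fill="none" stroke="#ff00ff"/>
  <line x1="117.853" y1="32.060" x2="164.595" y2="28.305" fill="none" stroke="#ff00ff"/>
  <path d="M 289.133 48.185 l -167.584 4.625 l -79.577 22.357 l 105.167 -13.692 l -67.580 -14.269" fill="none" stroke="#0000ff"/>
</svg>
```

viewBox `0 0 310.456 145.365` with mm width/height → 1 unit = 1 mm. Flip: y_m = 145.365 − y_svg.

**Shape 1** — `<path>` rectangle, stroke `#0000ff` → cut (S873, F1242). Machine vertices: (84.854,100.407) → (198.032,100.407) → (198.032,49.407) → (84.854,49.407) → (84.854,100.407). Closed: final G1 returns to the first vertex.

**Shape 2** — `<polygon>` regular polygon, stroke `#ff00ff` → engrave (S204, F2268). Machine vertices: (3.426,43.560) → (10.276,66.009) → (30.994,77.038) → (53.443,70.188) → (64.472,49.470) → (57.622,27.021) → (36.904,15.992) → (14.455,22.842) → (3.426,43.560). Closed: final G1 returns to the first vertex.

**Shape 3** — `<line>` line segment, stroke `#ff00ff` → engrave (S204, F2268). Machine vertices: (117.853,113.305) → (164.595,117.060). Open path.

**Shape 4** — `<path>` open polyline, stroke `#0000ff` → cut (S873, F1242). Machine vertices: (289.133,97.180) → (121.549,92.555) → (41.972,70.198) → (147.139,83.890) → (79.559,98.159). Open path.

(bCNC post)
(Date: synthetic)
G21
G90
G0 X84.854 Y100.407
M4 S873
G01 X198.032 Y100.407 F1242
G01 X198.032 Y49.407 F1242
G01 X84.854 Y49.407 F1242
G01 X84.854 Y100.407 F1242
M5
G0 X3.426 Y43.560
M4 S204
G01 X10.276 Y66.009 F2268
G01 X30.994 Y77.038 F2268
G01 X53.443 Y70.188 F2268
G01 X64.472 Y49.470 F2268
G01 X57.622 Y27.021 F2268
G01 X36.904 Y15.992 F2268
G01 X14.455 Y22.842 F2268
G01 X3.426 Y43.560 F2268
M5
G0 X117.853 Y113.305
M4 S204
G01 X164.595 Y117.060 F2268
M5
G0 X289.133 Y97.180
M4 S873
G01 X121.549 Y92.555 F1242
G01 X41.972 Y70.198 F1242
G01 X147.139 Y83.890 F1242
G01 X79.559 Y98.159 F1242
M5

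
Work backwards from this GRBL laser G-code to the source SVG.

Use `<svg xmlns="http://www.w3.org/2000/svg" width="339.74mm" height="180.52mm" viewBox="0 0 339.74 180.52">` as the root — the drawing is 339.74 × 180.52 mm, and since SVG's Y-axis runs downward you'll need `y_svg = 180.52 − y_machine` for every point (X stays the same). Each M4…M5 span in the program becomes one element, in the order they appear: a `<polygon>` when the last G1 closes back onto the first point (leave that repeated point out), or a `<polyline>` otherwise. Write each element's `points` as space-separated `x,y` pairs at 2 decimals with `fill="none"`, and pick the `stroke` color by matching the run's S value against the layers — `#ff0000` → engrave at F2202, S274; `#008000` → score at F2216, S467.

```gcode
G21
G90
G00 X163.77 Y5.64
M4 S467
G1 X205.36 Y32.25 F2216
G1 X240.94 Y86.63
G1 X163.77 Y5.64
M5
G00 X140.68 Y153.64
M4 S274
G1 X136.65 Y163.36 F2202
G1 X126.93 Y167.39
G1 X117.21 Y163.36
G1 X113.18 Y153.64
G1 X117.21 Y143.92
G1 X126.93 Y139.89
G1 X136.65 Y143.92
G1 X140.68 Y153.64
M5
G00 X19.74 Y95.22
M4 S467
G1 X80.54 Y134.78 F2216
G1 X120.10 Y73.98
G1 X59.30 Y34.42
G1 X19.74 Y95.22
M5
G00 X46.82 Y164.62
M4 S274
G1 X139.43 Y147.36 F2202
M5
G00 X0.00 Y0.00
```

Each laser-on run becomes one SVG element. Flip Y back into SVG space with y_svg = 180.52 − y_machine.

Run 1: power S467 maps to stroke `#008000` (score). The run returns to its start, so emit a `<polygon>` with points (Y-flipped): 163.77,174.88 205.36,148.27 240.94,93.89.

Run 2: S274 ⇒ engrave layer `#ff0000`. The run returns to its start, so emit a `<polygon>` with points (Y-flipped): 140.68,26.88 136.65,17.16 126.93,13.13 117.21,17.16 113.18,26.88 117.21,36.60 126.93,40.63 136.65,36.60.

Run 3: power S467 maps to stroke `#008000` (score). The run returns to its start, so emit a `<polygon>` with points (Y-flipped): 19.74,85.30 80.54,45.74 120.10,106.54 59.30,146.10.

Run 4: S274 ⇒ engrave layer `#ff0000`. The run is open, so emit a `<polyline>` with points (Y-flipped): 46.82,15.90 139.43,33.16.

<svg xmlns="http://www.w3.org/2000/svg" width="339.74mm" height="180.52mm" viewBox="0 0 339.74 180.52">
  <polygon points="163.77,174.88 205.36,148.27 240.94,93.89" fill="none" stroke="#008000"/>
  <polygon points="140.68,26.88 136.65,17.16 126.93,13.13 117.21,17.16 113.18,26.88 117.21,36.60 126.93,40.63 136.65,36.60" fill="none" stroke="#ff0000"/>
  <polygon points="19.74,85.30 80.54,45.74 120.10,106.54 59.30,146.10" fill="none" stroke="#008000"/>
  <polyline points="46.82,15.90 139.43,33.16" fill="none" stroke="#ff0000"/>
</svg>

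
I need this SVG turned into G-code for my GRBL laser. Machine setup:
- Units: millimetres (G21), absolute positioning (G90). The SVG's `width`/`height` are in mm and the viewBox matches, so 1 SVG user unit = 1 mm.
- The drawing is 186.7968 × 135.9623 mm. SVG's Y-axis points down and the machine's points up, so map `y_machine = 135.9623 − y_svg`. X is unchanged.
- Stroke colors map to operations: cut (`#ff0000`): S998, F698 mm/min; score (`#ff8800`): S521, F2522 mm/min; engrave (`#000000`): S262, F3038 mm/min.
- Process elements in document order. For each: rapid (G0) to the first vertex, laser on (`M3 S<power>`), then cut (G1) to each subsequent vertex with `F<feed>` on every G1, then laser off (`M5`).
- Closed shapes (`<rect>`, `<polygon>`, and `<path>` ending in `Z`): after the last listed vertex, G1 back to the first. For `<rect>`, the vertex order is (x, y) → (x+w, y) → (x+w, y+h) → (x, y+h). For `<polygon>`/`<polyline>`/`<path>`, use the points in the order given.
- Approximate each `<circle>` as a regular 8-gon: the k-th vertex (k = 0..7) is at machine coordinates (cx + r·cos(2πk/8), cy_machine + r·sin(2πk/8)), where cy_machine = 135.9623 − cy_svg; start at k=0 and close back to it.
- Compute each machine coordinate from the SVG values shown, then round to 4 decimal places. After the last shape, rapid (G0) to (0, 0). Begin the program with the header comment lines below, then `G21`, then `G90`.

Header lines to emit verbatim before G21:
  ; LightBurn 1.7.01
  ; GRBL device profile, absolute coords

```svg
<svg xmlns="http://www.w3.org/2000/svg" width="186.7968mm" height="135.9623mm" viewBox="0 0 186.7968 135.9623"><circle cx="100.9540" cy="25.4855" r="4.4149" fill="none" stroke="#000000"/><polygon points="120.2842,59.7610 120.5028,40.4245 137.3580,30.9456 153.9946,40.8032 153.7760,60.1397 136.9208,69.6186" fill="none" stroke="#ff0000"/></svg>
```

; LightBurn 1.7.01
; GRBL device profile, absolute coords
G21
G90
G0 X105.3689 Y110.4768
M3 S262
G1 X104.0758 Y113.5986 F3038
G1 X100.9540 Y114.8917 F3038
G1 X97.8322 Y113.5986 F3038
G1 X96.5391 Y110.4768 F3038
G1 X97.8322 Y107.3550 F3038
G1 X100.9540 Y106.0619 F3038
G1 X104.0758 Y107.3550 F3038
G1 X105.3689 Y110.4768 F3038
M5
G0 X120.2842 Y76.2013
M3 S998
G1 X120.5028 Y95.5378 F698
G1 X137.3580 Y105.0167 F698
G1 X153.9946 Y95.1591 F698
G1 X153.7760 Y75.8226 F698
G1 X136.9208 Y66.3437 F698
G1 X120.2842 Y76.2013 F698
M5
G0 X0.0000 Y0.0000

Since the viewBox matches the mm dimensions, user units are millimetres directly. The only transform is the Y-flip y_m = 135.9623 − y_svg.

Shape 1 is a circle drawn with `<circle>`. Its stroke #000000 means engrave at S262, F3038. After flipping Y the toolpath is (105.3689,110.4768) → (104.0758,113.5986) → (100.9540,114.8917) → (97.8322,113.5986) → (96.5391,110.4768) → (97.8322,107.3550) → (100.9540,106.0619) → (104.0758,107.3550) → (105.3689,110.4768), returning to the start.

Shape 2 is a regular polygon drawn with `<polygon>`. Its stroke #ff0000 means cut at S998, F698. After flipping Y the toolpath is (120.2842,76.2013) → (120.5028,95.5378) → (137.3580,105.0167) → (153.9946,95.1591) → (153.7760,75.8226) → (136.9208,66.3437) → (120.2842,76.2013), returning to the start.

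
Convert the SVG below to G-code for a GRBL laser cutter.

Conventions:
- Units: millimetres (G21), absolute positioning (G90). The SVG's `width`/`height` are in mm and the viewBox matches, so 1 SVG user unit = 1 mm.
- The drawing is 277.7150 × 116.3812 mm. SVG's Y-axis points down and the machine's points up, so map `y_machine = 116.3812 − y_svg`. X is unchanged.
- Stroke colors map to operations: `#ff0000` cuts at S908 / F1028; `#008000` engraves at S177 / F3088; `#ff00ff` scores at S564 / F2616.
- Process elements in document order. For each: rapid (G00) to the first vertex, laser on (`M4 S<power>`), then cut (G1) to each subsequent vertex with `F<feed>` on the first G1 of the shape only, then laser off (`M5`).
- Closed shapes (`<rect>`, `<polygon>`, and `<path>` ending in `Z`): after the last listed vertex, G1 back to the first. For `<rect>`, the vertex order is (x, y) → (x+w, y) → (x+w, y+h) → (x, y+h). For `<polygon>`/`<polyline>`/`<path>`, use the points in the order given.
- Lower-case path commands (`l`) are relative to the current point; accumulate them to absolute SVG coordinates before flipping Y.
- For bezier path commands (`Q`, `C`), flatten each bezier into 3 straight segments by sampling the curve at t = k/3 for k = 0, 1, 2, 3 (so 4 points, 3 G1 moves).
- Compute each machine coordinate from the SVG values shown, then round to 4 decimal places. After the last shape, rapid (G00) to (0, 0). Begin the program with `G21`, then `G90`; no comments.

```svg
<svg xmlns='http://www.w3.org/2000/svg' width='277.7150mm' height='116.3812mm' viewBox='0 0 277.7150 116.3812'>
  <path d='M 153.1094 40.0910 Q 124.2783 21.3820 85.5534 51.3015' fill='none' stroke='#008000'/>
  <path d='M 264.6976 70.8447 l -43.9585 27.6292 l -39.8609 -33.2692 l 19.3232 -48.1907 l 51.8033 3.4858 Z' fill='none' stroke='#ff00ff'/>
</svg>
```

G21
G90
G00 X153.1094 Y76.2902
M4 S177
G1 X132.7894 Y83.3597 F3088
G1 X110.2707 Y79.6229
G1 X85.5534 Y65.0797
M5
G00 X264.6976 Y45.5365
M4 S564
G1 X220.7391 Y17.9073 F2616
G1 X180.8782 Y51.1765
G1 X200.2014 Y99.3672
G1 X252.0047 Y95.8814
G1 X264.6976 Y45.5365
M5
G00 X0.0000 Y0.0000

1 u = 1 mm; y_m = 116.3812 − y.

[1] `<path>` quadratic bezier, #008000→engrave S177 F3088: (153.1094,76.2902) → (132.7894,83.3597) → (110.2707,79.6229) → (85.5534,65.0797)

[2] `<path>` regular polygon, #ff00ff→score S564 F2616: (264.6976,45.5365) → (220.7391,17.9073) → (180.8782,51.1765) → (200.2014,99.3672) → (252.0047,95.8814) → (264.6976,45.5365) (closed)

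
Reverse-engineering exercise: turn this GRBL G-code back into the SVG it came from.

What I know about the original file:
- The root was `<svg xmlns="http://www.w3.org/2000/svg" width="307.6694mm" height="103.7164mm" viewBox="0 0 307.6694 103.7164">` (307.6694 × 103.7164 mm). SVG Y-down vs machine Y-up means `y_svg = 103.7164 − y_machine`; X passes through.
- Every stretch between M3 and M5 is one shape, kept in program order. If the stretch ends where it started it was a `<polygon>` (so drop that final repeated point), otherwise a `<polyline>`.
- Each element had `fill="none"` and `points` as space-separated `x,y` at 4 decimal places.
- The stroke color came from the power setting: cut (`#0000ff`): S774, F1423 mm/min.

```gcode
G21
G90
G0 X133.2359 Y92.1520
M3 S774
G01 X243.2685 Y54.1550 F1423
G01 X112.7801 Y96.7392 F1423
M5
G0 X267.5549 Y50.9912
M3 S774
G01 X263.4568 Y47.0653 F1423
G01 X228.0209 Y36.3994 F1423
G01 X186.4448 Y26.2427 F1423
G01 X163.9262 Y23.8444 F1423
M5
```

Each laser-on run becomes one SVG element. Flip Y back into SVG space with y_svg = 103.7164 − y_machine. Every run uses S774, so all elements get stroke `#0000ff` (cut).

Run 1: The run is open, so emit a `<polyline>` with points (Y-flipped): 133.2359,11.5644 243.2685,49.5614 112.7801,6.9772.

Run 2: The run is open, so emit a `<polyline>` with points (Y-flipped): 267.5549,52.7252 263.4568,56.6511 228.0209,67.3170 186.4448,77.4737 163.9262,79.8720.

<svg xmlns="http://www.w3.org/2000/svg" width="307.6694mm" height="103.7164mm" viewBox="0 0 307.6694 103.7164">
  <polyline points="133.2359,11.5644 243.2685,49.5614 112.7801,6.9772" fill="none" stroke="#0000ff"/>
  <polyline points="267.5549,52.7252 263.4568,56.6511 228.0209,67.3170 186.4448,77.4737 163.9262,79.8720" fill="none" stroke="#0000ff"/>
</svg>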